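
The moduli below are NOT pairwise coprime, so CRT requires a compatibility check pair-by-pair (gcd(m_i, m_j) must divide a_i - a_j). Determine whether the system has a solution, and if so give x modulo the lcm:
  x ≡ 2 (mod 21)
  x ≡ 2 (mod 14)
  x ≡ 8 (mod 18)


Moduli 21, 14, 18 are not pairwise coprime, so CRT works modulo lcm(m_i) when all pairwise compatibility conditions hold.
Pairwise compatibility: gcd(m_i, m_j) must divide a_i - a_j for every pair.
Merge one congruence at a time:
  Start: x ≡ 2 (mod 21).
  Combine with x ≡ 2 (mod 14): gcd(21, 14) = 7; 2 - 2 = 0, which IS divisible by 7, so compatible.
    Write x = 2 + 21·t and substitute into x ≡ 2 (mod 14): 21·t ≡ 2 − 2 = 0 (mod 14).
    Divide the congruence (and modulus) by g = 7: 3·t ≡ 0 (mod 2).
    Reduce coefficients mod 2: 1·t ≡ 0 (mod 2).
    So t ≡ 0 (mod 2).
    Then x = 2 + 21·0 = 2, valid modulo lcm(21, 14) = 42: x ≡ 2 (mod 42).
  Combine with x ≡ 8 (mod 18): gcd(42, 18) = 6; 8 - 2 = 6, which IS divisible by 6, so compatible.
    Write x = 2 + 42·t and substitute into x ≡ 8 (mod 18): 42·t ≡ 8 − 2 = 6 (mod 18).
    Divide the congruence (and modulus) by g = 6: 7·t ≡ 1 (mod 3).
    Reduce coefficients mod 3: 1·t ≡ 1 (mod 3).
    So t ≡ 1 (mod 3).
    Then x = 2 + 42·1 = 44, valid modulo lcm(42, 18) = 126: x ≡ 44 (mod 126).
Verify: 44 mod 21 = 2, 44 mod 14 = 2, 44 mod 18 = 8.

x ≡ 44 (mod 126).


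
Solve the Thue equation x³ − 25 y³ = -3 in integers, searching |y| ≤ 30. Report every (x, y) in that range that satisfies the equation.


The equation is x³ - 25y³ = -3. For fixed y, x³ = 25·y³ − 3, so a solution requires the RHS to be a perfect cube.
Strategy: iterate y from -30 to 30, compute RHS = 25·y³ − 3, and check whether it is a (positive or negative) perfect cube.
Check small values of y:
  y = 0: RHS = -3 is not a perfect cube.
  y = 1: RHS = 22 is not a perfect cube.
  y = -1: RHS = -28 is not a perfect cube.
  y = 2: RHS = 197 is not a perfect cube.
  y = -2: RHS = -203 is not a perfect cube.
  y = 3: RHS = 672 is not a perfect cube.
  y = -3: RHS = -678 is not a perfect cube.
Continuing the search up to |y| = 30 finds no solutions either.
No (x, y) in the scanned range satisfies the equation.

No integer solutions with |y| ≤ 30.


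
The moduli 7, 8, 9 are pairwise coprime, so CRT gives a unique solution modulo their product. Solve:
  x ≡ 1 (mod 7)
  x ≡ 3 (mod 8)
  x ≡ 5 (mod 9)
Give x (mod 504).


Moduli 7, 8, 9 are pairwise coprime; by CRT there is a unique solution modulo M = 7 · 8 · 9 = 504.
Solve pairwise, accumulating the modulus:
  Start with x ≡ 1 (mod 7).
  Combine with x ≡ 3 (mod 8): since gcd(7, 8) = 1, we get a unique residue mod 56.
    Write x = 1 + 7·t and substitute into x ≡ 3 (mod 8): 7·t ≡ 3 − 1 = 2 (mod 8).
    The inverse of 7 mod 8 is 7 (since 7·7 = 49 = 6·8 + 1), so t ≡ 7·2 = 14 ≡ 6 (mod 8).
    Then x = 1 + 7·6 = 43, valid modulo lcm(7, 8) = 56: x ≡ 43 (mod 56).
  Combine with x ≡ 5 (mod 9): since gcd(56, 9) = 1, we get a unique residue mod 504.
    Write x = 43 + 56·t and substitute into x ≡ 5 (mod 9): 56·t ≡ 5 − 43 = -38 (mod 9).
    Reduce coefficients mod 9: 2·t ≡ 7 (mod 9).
    The inverse of 2 mod 9 is 5 (since 2·5 = 10 = 1·9 + 1), so t ≡ 5·7 = 35 ≡ 8 (mod 9).
    Then x = 43 + 56·8 = 491, valid modulo lcm(56, 9) = 504: x ≡ 491 (mod 504).
Verify: 491 mod 7 = 1 ✓, 491 mod 8 = 3 ✓, 491 mod 9 = 5 ✓.

x ≡ 491 (mod 504).


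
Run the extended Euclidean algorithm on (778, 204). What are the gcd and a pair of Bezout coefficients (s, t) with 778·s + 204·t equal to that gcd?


Euclidean algorithm on (778, 204) — divide until remainder is 0:
  778 = 3 · 204 + 166
  204 = 1 · 166 + 38
  166 = 4 · 38 + 14
  38 = 2 · 14 + 10
  14 = 1 · 10 + 4
  10 = 2 · 4 + 2
  4 = 2 · 2 + 0
gcd(778, 204) = 2.
Track Bezout coefficients alongside the remainders: start with r₀ = 778 = a·1 + b·0 (s = 1, t = 0) and r₁ = 204 = a·0 + b·1 (s = 0, t = 1); each new remainder r_{k+1} = r_{k-1} − q_k·r_k inherits s_{k+1} = s_{k-1} − q_k·s_k, t_{k+1} = t_{k-1} − q_k·t_k, so r_k = a·s_k + b·t_k at every step:
  q = 3: r = 166, s = 1 − 3·0 = 1, t = 0 − 3·1 = -3  (check: 778·1 + 204·(-3) = 166)
  q = 1: r = 38, s = 0 − 1·1 = -1, t = 1 − 1·(-3) = 4  (check: 778·(-1) + 204·4 = 38)
  q = 4: r = 14, s = 1 − 4·(-1) = 5, t = -3 − 4·4 = -19  (check: 778·5 + 204·(-19) = 14)
  q = 2: r = 10, s = -1 − 2·5 = -11, t = 4 − 2·(-19) = 42  (check: 778·(-11) + 204·42 = 10)
  q = 1: r = 4, s = 5 − 1·(-11) = 16, t = -19 − 1·42 = -61  (check: 778·16 + 204·(-61) = 4)
  q = 2: r = 2, s = -11 − 2·16 = -43, t = 42 − 2·(-61) = 164  (check: 778·(-43) + 204·164 = 2)
The row with r = 2 (the gcd) gives the Bezout coefficients s = -43, t = 164.
Result: 778 · (-43) + 204 · (164) = 2.

gcd(778, 204) = 2; s = -43, t = 164 (check: 778·(-43) + 204·164 = 2).


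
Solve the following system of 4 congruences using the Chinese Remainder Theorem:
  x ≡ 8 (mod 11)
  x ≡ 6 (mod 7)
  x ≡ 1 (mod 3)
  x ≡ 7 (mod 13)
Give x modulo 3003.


Product of moduli M = 11 · 7 · 3 · 13 = 3003.
Merge one congruence at a time:
  Start: x ≡ 8 (mod 11).
  Combine with x ≡ 6 (mod 7); new modulus lcm = 77.
    Write x = 8 + 11·t and substitute into x ≡ 6 (mod 7): 11·t ≡ 6 − 8 = -2 (mod 7).
    Reduce coefficients mod 7: 4·t ≡ 5 (mod 7).
    The inverse of 4 mod 7 is 2 (since 4·2 = 8 = 1·7 + 1), so t ≡ 2·5 = 10 ≡ 3 (mod 7).
    Then x = 8 + 11·3 = 41, valid modulo lcm(11, 7) = 77: x ≡ 41 (mod 77).
  Combine with x ≡ 1 (mod 3); new modulus lcm = 231.
    Write x = 41 + 77·t and substitute into x ≡ 1 (mod 3): 77·t ≡ 1 − 41 = -40 (mod 3).
    Reduce coefficients mod 3: 2·t ≡ 2 (mod 3).
    The inverse of 2 mod 3 is 2 (since 2·2 = 4 = 1·3 + 1), so t ≡ 2·2 = 4 ≡ 1 (mod 3).
    Then x = 41 + 77·1 = 118, valid modulo lcm(77, 3) = 231: x ≡ 118 (mod 231).
  Combine with x ≡ 7 (mod 13); new modulus lcm = 3003.
    Write x = 118 + 231·t and substitute into x ≡ 7 (mod 13): 231·t ≡ 7 − 118 = -111 (mod 13).
    Reduce coefficients mod 13: 10·t ≡ 6 (mod 13).
    The inverse of 10 mod 13 is 4 (since 10·4 = 40 = 3·13 + 1), so t ≡ 4·6 = 24 ≡ 11 (mod 13).
    Then x = 118 + 231·11 = 2659, valid modulo lcm(231, 13) = 3003: x ≡ 2659 (mod 3003).
Verify against each original: 2659 mod 11 = 8, 2659 mod 7 = 6, 2659 mod 3 = 1, 2659 mod 13 = 7.

x ≡ 2659 (mod 3003).


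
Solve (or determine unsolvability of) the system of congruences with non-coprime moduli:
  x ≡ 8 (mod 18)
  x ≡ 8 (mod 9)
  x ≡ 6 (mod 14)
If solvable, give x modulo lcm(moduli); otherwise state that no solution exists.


Moduli 18, 9, 14 are not pairwise coprime, so CRT works modulo lcm(m_i) when all pairwise compatibility conditions hold.
Pairwise compatibility: gcd(m_i, m_j) must divide a_i - a_j for every pair.
Merge one congruence at a time:
  Start: x ≡ 8 (mod 18).
  Combine with x ≡ 8 (mod 9): gcd(18, 9) = 9; 8 - 8 = 0, which IS divisible by 9, so compatible.
    Write x = 8 + 18·t and substitute into x ≡ 8 (mod 9): 18·t ≡ 8 − 8 = 0 (mod 9).
    Divide the congruence (and modulus) by g = 9: 2·t ≡ 0 (mod 1).
    Modulo 1 every t works; take t = 0.
    Then x = 8 + 18·0 = 8, valid modulo lcm(18, 9) = 18: x ≡ 8 (mod 18).
  Combine with x ≡ 6 (mod 14): gcd(18, 14) = 2; 6 - 8 = -2, which IS divisible by 2, so compatible.
    Write x = 8 + 18·t and substitute into x ≡ 6 (mod 14): 18·t ≡ 6 − 8 = -2 (mod 14).
    Divide the congruence (and modulus) by g = 2: 9·t ≡ -1 (mod 7).
    Reduce coefficients mod 7: 2·t ≡ 6 (mod 7).
    The inverse of 2 mod 7 is 4 (since 2·4 = 8 = 1·7 + 1), so t ≡ 4·6 = 24 ≡ 3 (mod 7).
    Then x = 8 + 18·3 = 62, valid modulo lcm(18, 14) = 126: x ≡ 62 (mod 126).
Verify: 62 mod 18 = 8, 62 mod 9 = 8, 62 mod 14 = 6.

x ≡ 62 (mod 126).


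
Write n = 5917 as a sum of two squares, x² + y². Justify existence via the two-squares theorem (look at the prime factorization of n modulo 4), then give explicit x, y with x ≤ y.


Step 1: Factor n = 5917 = 61 · 97.
Step 2: Check the mod-4 condition on each prime factor: 61 ≡ 1 (mod 4), exponent 1; 97 ≡ 1 (mod 4), exponent 1.
All primes ≡ 3 (mod 4) appear to even exponent (or don't appear), so by the two-squares theorem n IS expressible as a sum of two squares.
Step 3: Build a representation. Here n = 61 · 97 is a product of primes ≡ 1 (mod 4). Each prime p ≡ 1 (mod 4) is itself a sum of two squares; find a² by testing p − a² for a perfect square:
  61: 61 − 1² = 60, 61 − 2² = 57, 61 − 3² = 52, 61 − 4² = 45, 61 − 5² = 36 = 6² ⇒ 61 = 5² + 6².
  97: 97 − 1² = 96, 97 − 2² = 93, 97 − 3² = 88, 97 − 4² = 81 = 9² ⇒ 97 = 4² + 9².
  Combine using the Brahmagupta–Fibonacci identity (a² + b²)(c² + d²) = (ac − bd)² + (ad + bc)² = (ac + bd)² + (ad − bc)²:
  61 · 97 = 5917: from (5² + 6²)(4² + 9²), take (5·4 − 6·9, 5·9 + 6·4) = (20 − 54, 45 + 24) = (-34, 69); dropping signs (only squares matter) gives (34, 69); check 34² + 69² = 1156 + 4761 = 5917 ✓.
Step 4: Order so x ≤ y and verify: 34² + 69² = 1156 + 4761 = 5917 = n. ✓

n = 5917 = 34² + 69² (one valid representation with x ≤ y).


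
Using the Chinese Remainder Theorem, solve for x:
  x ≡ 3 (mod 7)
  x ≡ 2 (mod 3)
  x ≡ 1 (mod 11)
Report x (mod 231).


Moduli 7, 3, 11 are pairwise coprime; by CRT there is a unique solution modulo M = 7 · 3 · 11 = 231.
Solve pairwise, accumulating the modulus:
  Start with x ≡ 3 (mod 7).
  Combine with x ≡ 2 (mod 3): since gcd(7, 3) = 1, we get a unique residue mod 21.
    Write x = 3 + 7·t and substitute into x ≡ 2 (mod 3): 7·t ≡ 2 − 3 = -1 (mod 3).
    Reduce coefficients mod 3: 1·t ≡ 2 (mod 3).
    So t ≡ 2 (mod 3).
    Then x = 3 + 7·2 = 17, valid modulo lcm(7, 3) = 21: x ≡ 17 (mod 21).
  Combine with x ≡ 1 (mod 11): since gcd(21, 11) = 1, we get a unique residue mod 231.
    Write x = 17 + 21·t and substitute into x ≡ 1 (mod 11): 21·t ≡ 1 − 17 = -16 (mod 11).
    Reduce coefficients mod 11: 10·t ≡ 6 (mod 11).
    The inverse of 10 mod 11 is 10 (since 10·10 = 100 = 9·11 + 1), so t ≡ 10·6 = 60 ≡ 5 (mod 11).
    Then x = 17 + 21·5 = 122, valid modulo lcm(21, 11) = 231: x ≡ 122 (mod 231).
Verify: 122 mod 7 = 3 ✓, 122 mod 3 = 2 ✓, 122 mod 11 = 1 ✓.

x ≡ 122 (mod 231).


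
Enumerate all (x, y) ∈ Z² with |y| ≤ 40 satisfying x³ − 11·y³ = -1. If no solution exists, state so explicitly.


The equation is x³ - 11y³ = -1. For fixed y, x³ = 11·y³ − 1, so a solution requires the RHS to be a perfect cube.
Strategy: iterate y from -40 to 40, compute RHS = 11·y³ − 1, and check whether it is a (positive or negative) perfect cube.
Check small values of y:
  y = 0: RHS = -1 = (-1)³ ⇒ x = -1 works.
  y = 1: RHS = 10 is not a perfect cube.
  y = -1: RHS = -12 is not a perfect cube.
  y = 2: RHS = 87 is not a perfect cube.
  y = -2: RHS = -89 is not a perfect cube.
  y = 3: RHS = 296 is not a perfect cube.
  y = -3: RHS = -298 is not a perfect cube.
Continuing the search up to |y| = 40 finds no further solutions beyond those listed.
Collected solutions: (-1, 0).

Solutions (with |y| ≤ 40): (-1, 0).


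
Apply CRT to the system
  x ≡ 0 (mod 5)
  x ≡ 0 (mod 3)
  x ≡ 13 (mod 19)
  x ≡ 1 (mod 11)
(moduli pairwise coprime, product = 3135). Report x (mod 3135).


Product of moduli M = 5 · 3 · 19 · 11 = 3135.
Merge one congruence at a time:
  Start: x ≡ 0 (mod 5).
  Combine with x ≡ 0 (mod 3); new modulus lcm = 15.
    Write x = 0 + 5·t and substitute into x ≡ 0 (mod 3): 5·t ≡ 0 − 0 = 0 (mod 3).
    Reduce coefficients mod 3: 2·t ≡ 0 (mod 3).
    The inverse of 2 mod 3 is 2 (since 2·2 = 4 = 1·3 + 1), so t ≡ 2·0 = 0 ≡ 0 (mod 3).
    Then x = 0 + 5·0 = 0, valid modulo lcm(5, 3) = 15: x ≡ 0 (mod 15).
  Combine with x ≡ 13 (mod 19); new modulus lcm = 285.
    Write x = 0 + 15·t and substitute into x ≡ 13 (mod 19): 15·t ≡ 13 − 0 = 13 (mod 19).
    The inverse of 15 mod 19 is 14 (since 15·14 = 210 = 11·19 + 1), so t ≡ 14·13 = 182 ≡ 11 (mod 19).
    Then x = 0 + 15·11 = 165, valid modulo lcm(15, 19) = 285: x ≡ 165 (mod 285).
  Combine with x ≡ 1 (mod 11); new modulus lcm = 3135.
    Write x = 165 + 285·t and substitute into x ≡ 1 (mod 11): 285·t ≡ 1 − 165 = -164 (mod 11).
    Reduce coefficients mod 11: 10·t ≡ 1 (mod 11).
    The inverse of 10 mod 11 is 10 (since 10·10 = 100 = 9·11 + 1), so t ≡ 10·1 = 10 ≡ 10 (mod 11).
    Then x = 165 + 285·10 = 3015, valid modulo lcm(285, 11) = 3135: x ≡ 3015 (mod 3135).
Verify against each original: 3015 mod 5 = 0, 3015 mod 3 = 0, 3015 mod 19 = 13, 3015 mod 11 = 1.

x ≡ 3015 (mod 3135).


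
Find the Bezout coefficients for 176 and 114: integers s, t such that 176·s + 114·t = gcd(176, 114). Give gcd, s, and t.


Euclidean algorithm on (176, 114) — divide until remainder is 0:
  176 = 1 · 114 + 62
  114 = 1 · 62 + 52
  62 = 1 · 52 + 10
  52 = 5 · 10 + 2
  10 = 5 · 2 + 0
gcd(176, 114) = 2.
Track Bezout coefficients alongside the remainders: start with r₀ = 176 = a·1 + b·0 (s = 1, t = 0) and r₁ = 114 = a·0 + b·1 (s = 0, t = 1); each new remainder r_{k+1} = r_{k-1} − q_k·r_k inherits s_{k+1} = s_{k-1} − q_k·s_k, t_{k+1} = t_{k-1} − q_k·t_k, so r_k = a·s_k + b·t_k at every step:
  q = 1: r = 62, s = 1 − 1·0 = 1, t = 0 − 1·1 = -1  (check: 176·1 + 114·(-1) = 62)
  q = 1: r = 52, s = 0 − 1·1 = -1, t = 1 − 1·(-1) = 2  (check: 176·(-1) + 114·2 = 52)
  q = 1: r = 10, s = 1 − 1·(-1) = 2, t = -1 − 1·2 = -3  (check: 176·2 + 114·(-3) = 10)
  q = 5: r = 2, s = -1 − 5·2 = -11, t = 2 − 5·(-3) = 17  (check: 176·(-11) + 114·17 = 2)
The row with r = 2 (the gcd) gives the Bezout coefficients s = -11, t = 17.
Result: 176 · (-11) + 114 · (17) = 2.

gcd(176, 114) = 2; s = -11, t = 17 (check: 176·(-11) + 114·17 = 2).


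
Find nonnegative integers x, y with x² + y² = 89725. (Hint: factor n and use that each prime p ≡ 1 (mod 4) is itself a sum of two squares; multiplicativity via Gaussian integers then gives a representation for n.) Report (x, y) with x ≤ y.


Step 1: Factor n = 89725 = 5^2 · 37 · 97.
Step 2: Check the mod-4 condition on each prime factor: 5 ≡ 1 (mod 4), exponent 2; 37 ≡ 1 (mod 4), exponent 1; 97 ≡ 1 (mod 4), exponent 1.
All primes ≡ 3 (mod 4) appear to even exponent (or don't appear), so by the two-squares theorem n IS expressible as a sum of two squares.
Step 3: Build a representation. Group n = k² · m with k = 5 and m = 37 · 97 = 3589 (a product of primes ≡ 1 (mod 4)); a representation of m scales to one of n via (k·x)² + (k·y)² = k²(x² + y²). Each prime p ≡ 1 (mod 4) is itself a sum of two squares; find a² by testing p − a² for a perfect square:
  37: 37 − 1² = 36 = 6² ⇒ 37 = 1² + 6².
  97: 97 − 1² = 96, 97 − 2² = 93, 97 − 3² = 88, 97 − 4² = 81 = 9² ⇒ 97 = 4² + 9².
  Combine using the Brahmagupta–Fibonacci identity (a² + b²)(c² + d²) = (ac − bd)² + (ad + bc)² = (ac + bd)² + (ad − bc)²:
  37 · 97 = 3589: from (1² + 6²)(4² + 9²), take (1·4 − 6·9, 1·9 + 6·4) = (4 − 54, 9 + 24) = (-50, 33); dropping signs (only squares matter) gives (50, 33); check 50² + 33² = 2500 + 1089 = 3589 ✓.
  Scale by k = 5: (5·50, 5·33) = (250, 165).
Step 4: Order so x ≤ y and verify: 165² + 250² = 27225 + 62500 = 89725 = n. ✓

n = 89725 = 165² + 250² (one valid representation with x ≤ y).


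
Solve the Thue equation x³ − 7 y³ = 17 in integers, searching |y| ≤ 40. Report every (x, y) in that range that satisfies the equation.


The equation is x³ - 7y³ = 17. For fixed y, x³ = 7·y³ + 17, so a solution requires the RHS to be a perfect cube.
Strategy: iterate y from -40 to 40, compute RHS = 7·y³ + 17, and check whether it is a (positive or negative) perfect cube.
Check small values of y:
  y = 0: RHS = 17 is not a perfect cube.
  y = 1: RHS = 24 is not a perfect cube.
  y = -1: RHS = 10 is not a perfect cube.
  y = 2: RHS = 73 is not a perfect cube.
  y = -2: RHS = -39 is not a perfect cube.
  y = 3: RHS = 206 is not a perfect cube.
  y = -3: RHS = -172 is not a perfect cube.
Continuing the search up to |y| = 40 finds no solutions either.
No (x, y) in the scanned range satisfies the equation.

No integer solutions with |y| ≤ 40.


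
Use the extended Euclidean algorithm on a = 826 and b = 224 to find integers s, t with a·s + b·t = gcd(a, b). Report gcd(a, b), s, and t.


Euclidean algorithm on (826, 224) — divide until remainder is 0:
  826 = 3 · 224 + 154
  224 = 1 · 154 + 70
  154 = 2 · 70 + 14
  70 = 5 · 14 + 0
gcd(826, 224) = 14.
Track Bezout coefficients alongside the remainders: start with r₀ = 826 = a·1 + b·0 (s = 1, t = 0) and r₁ = 224 = a·0 + b·1 (s = 0, t = 1); each new remainder r_{k+1} = r_{k-1} − q_k·r_k inherits s_{k+1} = s_{k-1} − q_k·s_k, t_{k+1} = t_{k-1} − q_k·t_k, so r_k = a·s_k + b·t_k at every step:
  q = 3: r = 154, s = 1 − 3·0 = 1, t = 0 − 3·1 = -3  (check: 826·1 + 224·(-3) = 154)
  q = 1: r = 70, s = 0 − 1·1 = -1, t = 1 − 1·(-3) = 4  (check: 826·(-1) + 224·4 = 70)
  q = 2: r = 14, s = 1 − 2·(-1) = 3, t = -3 − 2·4 = -11  (check: 826·3 + 224·(-11) = 14)
The row with r = 14 (the gcd) gives the Bezout coefficients s = 3, t = -11.
Result: 826 · (3) + 224 · (-11) = 14.

gcd(826, 224) = 14; s = 3, t = -11 (check: 826·3 + 224·(-11) = 14).


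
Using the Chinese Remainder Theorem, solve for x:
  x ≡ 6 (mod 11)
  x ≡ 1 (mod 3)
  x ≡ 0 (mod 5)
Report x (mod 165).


Moduli 11, 3, 5 are pairwise coprime; by CRT there is a unique solution modulo M = 11 · 3 · 5 = 165.
Solve pairwise, accumulating the modulus:
  Start with x ≡ 6 (mod 11).
  Combine with x ≡ 1 (mod 3): since gcd(11, 3) = 1, we get a unique residue mod 33.
    Write x = 6 + 11·t and substitute into x ≡ 1 (mod 3): 11·t ≡ 1 − 6 = -5 (mod 3).
    Reduce coefficients mod 3: 2·t ≡ 1 (mod 3).
    The inverse of 2 mod 3 is 2 (since 2·2 = 4 = 1·3 + 1), so t ≡ 2·1 = 2 ≡ 2 (mod 3).
    Then x = 6 + 11·2 = 28, valid modulo lcm(11, 3) = 33: x ≡ 28 (mod 33).
  Combine with x ≡ 0 (mod 5): since gcd(33, 5) = 1, we get a unique residue mod 165.
    Write x = 28 + 33·t and substitute into x ≡ 0 (mod 5): 33·t ≡ 0 − 28 = -28 (mod 5).
    Reduce coefficients mod 5: 3·t ≡ 2 (mod 5).
    The inverse of 3 mod 5 is 2 (since 3·2 = 6 = 1·5 + 1), so t ≡ 2·2 = 4 ≡ 4 (mod 5).
    Then x = 28 + 33·4 = 160, valid modulo lcm(33, 5) = 165: x ≡ 160 (mod 165).
Verify: 160 mod 11 = 6 ✓, 160 mod 3 = 1 ✓, 160 mod 5 = 0 ✓.

x ≡ 160 (mod 165).


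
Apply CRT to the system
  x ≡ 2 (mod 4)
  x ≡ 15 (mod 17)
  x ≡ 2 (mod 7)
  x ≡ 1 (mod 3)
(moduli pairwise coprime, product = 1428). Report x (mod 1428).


Product of moduli M = 4 · 17 · 7 · 3 = 1428.
Merge one congruence at a time:
  Start: x ≡ 2 (mod 4).
  Combine with x ≡ 15 (mod 17); new modulus lcm = 68.
    Write x = 2 + 4·t and substitute into x ≡ 15 (mod 17): 4·t ≡ 15 − 2 = 13 (mod 17).
    The inverse of 4 mod 17 is 13 (since 4·13 = 52 = 3·17 + 1), so t ≡ 13·13 = 169 ≡ 16 (mod 17).
    Then x = 2 + 4·16 = 66, valid modulo lcm(4, 17) = 68: x ≡ 66 (mod 68).
  Combine with x ≡ 2 (mod 7); new modulus lcm = 476.
    Write x = 66 + 68·t and substitute into x ≡ 2 (mod 7): 68·t ≡ 2 − 66 = -64 (mod 7).
    Reduce coefficients mod 7: 5·t ≡ 6 (mod 7).
    The inverse of 5 mod 7 is 3 (since 5·3 = 15 = 2·7 + 1), so t ≡ 3·6 = 18 ≡ 4 (mod 7).
    Then x = 66 + 68·4 = 338, valid modulo lcm(68, 7) = 476: x ≡ 338 (mod 476).
  Combine with x ≡ 1 (mod 3); new modulus lcm = 1428.
    Write x = 338 + 476·t and substitute into x ≡ 1 (mod 3): 476·t ≡ 1 − 338 = -337 (mod 3).
    Reduce coefficients mod 3: 2·t ≡ 2 (mod 3).
    The inverse of 2 mod 3 is 2 (since 2·2 = 4 = 1·3 + 1), so t ≡ 2·2 = 4 ≡ 1 (mod 3).
    Then x = 338 + 476·1 = 814, valid modulo lcm(476, 3) = 1428: x ≡ 814 (mod 1428).
Verify against each original: 814 mod 4 = 2, 814 mod 17 = 15, 814 mod 7 = 2, 814 mod 3 = 1.

x ≡ 814 (mod 1428).


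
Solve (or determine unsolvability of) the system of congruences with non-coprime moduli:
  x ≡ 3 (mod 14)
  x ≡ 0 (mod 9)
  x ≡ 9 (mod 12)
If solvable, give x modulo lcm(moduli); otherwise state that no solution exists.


Moduli 14, 9, 12 are not pairwise coprime, so CRT works modulo lcm(m_i) when all pairwise compatibility conditions hold.
Pairwise compatibility: gcd(m_i, m_j) must divide a_i - a_j for every pair.
Merge one congruence at a time:
  Start: x ≡ 3 (mod 14).
  Combine with x ≡ 0 (mod 9): gcd(14, 9) = 1; 0 - 3 = -3, which IS divisible by 1, so compatible.
    Write x = 3 + 14·t and substitute into x ≡ 0 (mod 9): 14·t ≡ 0 − 3 = -3 (mod 9).
    Reduce coefficients mod 9: 5·t ≡ 6 (mod 9).
    The inverse of 5 mod 9 is 2 (since 5·2 = 10 = 1·9 + 1), so t ≡ 2·6 = 12 ≡ 3 (mod 9).
    Then x = 3 + 14·3 = 45, valid modulo lcm(14, 9) = 126: x ≡ 45 (mod 126).
  Combine with x ≡ 9 (mod 12): gcd(126, 12) = 6; 9 - 45 = -36, which IS divisible by 6, so compatible.
    Write x = 45 + 126·t and substitute into x ≡ 9 (mod 12): 126·t ≡ 9 − 45 = -36 (mod 12).
    Divide the congruence (and modulus) by g = 6: 21·t ≡ -6 (mod 2).
    Reduce coefficients mod 2: 1·t ≡ 0 (mod 2).
    So t ≡ 0 (mod 2).
    Then x = 45 + 126·0 = 45, valid modulo lcm(126, 12) = 252: x ≡ 45 (mod 252).
Verify: 45 mod 14 = 3, 45 mod 9 = 0, 45 mod 12 = 9.

x ≡ 45 (mod 252).


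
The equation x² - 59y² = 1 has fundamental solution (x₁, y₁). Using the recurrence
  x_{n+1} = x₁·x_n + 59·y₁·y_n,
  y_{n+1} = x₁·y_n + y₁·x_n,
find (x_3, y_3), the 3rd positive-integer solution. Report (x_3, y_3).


Step 1: Find the fundamental solution (x₁, y₁) of x² - 59y² = 1.
  Expand √59 as a continued fraction. a₀ = ⌊√59⌋ = 7; iterate m_{k+1} = d_k·a_k − m_k, d_{k+1} = (59 − m_{k+1}²)/d_k, a_{k+1} = ⌊(a₀ + m_{k+1})/d_{k+1}⌋ (starting m₀ = 0, d₀ = 1), with convergents p_k = a_k·p_{k-1} + p_{k-2}, q_k = a_k·q_{k-1} + q_{k-2} (p₋₁ = 1, q₋₁ = 0):
  k = 0: a₀ = 7; p₀/q₀ = 7/1; p₀² − 59·q₀² = 49 − 59 = -10.
  k = 1: m = 7, d = 10, a = ⌊(7 + 7)/10⌋ = 1; p/q = (1·7 + 1)/(1·1 + 0) = 8/1; p² − 59·q² = 64 − 59 = 5.
  k = 2: m = 3, d = 5, a = ⌊(7 + 3)/5⌋ = 2; p/q = (2·8 + 7)/(2·1 + 1) = 23/3; p² − 59·q² = 529 − 531 = -2.
  k = 3: m = 7, d = 2, a = ⌊(7 + 7)/2⌋ = 7; p/q = (7·23 + 8)/(7·3 + 1) = 169/22; p² − 59·q² = 28561 − 28556 = 5.
  k = 4: m = 7, d = 5, a = ⌊(7 + 7)/5⌋ = 2; p/q = (2·169 + 23)/(2·22 + 3) = 361/47; p² − 59·q² = 130321 − 130331 = -10.
  k = 5: m = 3, d = 10, a = ⌊(7 + 3)/10⌋ = 1; p/q = (1·361 + 169)/(1·47 + 22) = 530/69; p² − 59·q² = 280900 − 280899 = 1.
  The first convergent with p² − 59·q² = 1 gives the fundamental solution (x₁, y₁) = (530, 69).
Step 2: Apply the recurrence (x_{n+1}, y_{n+1}) = (x₁x_n + 59y₁y_n, x₁y_n + y₁x_n) repeatedly.
  From (x_1, y_1) = (530, 69): x_2 = 530·530 + 59·69·69 = 561799; y_2 = 530·69 + 69·530 = 73140.
  From (x_2, y_2) = (561799, 73140): x_3 = 530·561799 + 59·69·73140 = 595506410; y_3 = 530·73140 + 69·561799 = 77528331.
Step 3: Verify x_3² - 59·y_3² = 354627884351088100 - 354627884351088099 = 1 (should be 1). ✓

(x_1, y_1) = (530, 69); (x_3, y_3) = (595506410, 77528331).


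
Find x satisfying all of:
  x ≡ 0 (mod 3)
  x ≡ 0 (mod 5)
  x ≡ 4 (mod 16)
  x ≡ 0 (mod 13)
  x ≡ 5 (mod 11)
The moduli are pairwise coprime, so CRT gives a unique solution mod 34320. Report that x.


Product of moduli M = 3 · 5 · 16 · 13 · 11 = 34320.
Merge one congruence at a time:
  Start: x ≡ 0 (mod 3).
  Combine with x ≡ 0 (mod 5); new modulus lcm = 15.
    Write x = 0 + 3·t and substitute into x ≡ 0 (mod 5): 3·t ≡ 0 − 0 = 0 (mod 5).
    The inverse of 3 mod 5 is 2 (since 3·2 = 6 = 1·5 + 1), so t ≡ 2·0 = 0 ≡ 0 (mod 5).
    Then x = 0 + 3·0 = 0, valid modulo lcm(3, 5) = 15: x ≡ 0 (mod 15).
  Combine with x ≡ 4 (mod 16); new modulus lcm = 240.
    Write x = 0 + 15·t and substitute into x ≡ 4 (mod 16): 15·t ≡ 4 − 0 = 4 (mod 16).
    The inverse of 15 mod 16 is 15 (since 15·15 = 225 = 14·16 + 1), so t ≡ 15·4 = 60 ≡ 12 (mod 16).
    Then x = 0 + 15·12 = 180, valid modulo lcm(15, 16) = 240: x ≡ 180 (mod 240).
  Combine with x ≡ 0 (mod 13); new modulus lcm = 3120.
    Write x = 180 + 240·t and substitute into x ≡ 0 (mod 13): 240·t ≡ 0 − 180 = -180 (mod 13).
    Reduce coefficients mod 13: 6·t ≡ 2 (mod 13).
    The inverse of 6 mod 13 is 11 (since 6·11 = 66 = 5·13 + 1), so t ≡ 11·2 = 22 ≡ 9 (mod 13).
    Then x = 180 + 240·9 = 2340, valid modulo lcm(240, 13) = 3120: x ≡ 2340 (mod 3120).
  Combine with x ≡ 5 (mod 11); new modulus lcm = 34320.
    Write x = 2340 + 3120·t and substitute into x ≡ 5 (mod 11): 3120·t ≡ 5 − 2340 = -2335 (mod 11).
    Reduce coefficients mod 11: 7·t ≡ 8 (mod 11).
    The inverse of 7 mod 11 is 8 (since 7·8 = 56 = 5·11 + 1), so t ≡ 8·8 = 64 ≡ 9 (mod 11).
    Then x = 2340 + 3120·9 = 30420, valid modulo lcm(3120, 11) = 34320: x ≡ 30420 (mod 34320).
Verify against each original: 30420 mod 3 = 0, 30420 mod 5 = 0, 30420 mod 16 = 4, 30420 mod 13 = 0, 30420 mod 11 = 5.

x ≡ 30420 (mod 34320).


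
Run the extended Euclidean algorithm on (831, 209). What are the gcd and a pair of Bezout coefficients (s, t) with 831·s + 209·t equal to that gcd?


Euclidean algorithm on (831, 209) — divide until remainder is 0:
  831 = 3 · 209 + 204
  209 = 1 · 204 + 5
  204 = 40 · 5 + 4
  5 = 1 · 4 + 1
  4 = 4 · 1 + 0
gcd(831, 209) = 1.
Track Bezout coefficients alongside the remainders: start with r₀ = 831 = a·1 + b·0 (s = 1, t = 0) and r₁ = 209 = a·0 + b·1 (s = 0, t = 1); each new remainder r_{k+1} = r_{k-1} − q_k·r_k inherits s_{k+1} = s_{k-1} − q_k·s_k, t_{k+1} = t_{k-1} − q_k·t_k, so r_k = a·s_k + b·t_k at every step:
  q = 3: r = 204, s = 1 − 3·0 = 1, t = 0 − 3·1 = -3  (check: 831·1 + 209·(-3) = 204)
  q = 1: r = 5, s = 0 − 1·1 = -1, t = 1 − 1·(-3) = 4  (check: 831·(-1) + 209·4 = 5)
  q = 40: r = 4, s = 1 − 40·(-1) = 41, t = -3 − 40·4 = -163  (check: 831·41 + 209·(-163) = 4)
  q = 1: r = 1, s = -1 − 1·41 = -42, t = 4 − 1·(-163) = 167  (check: 831·(-42) + 209·167 = 1)
The row with r = 1 (the gcd) gives the Bezout coefficients s = -42, t = 167.
Result: 831 · (-42) + 209 · (167) = 1.

gcd(831, 209) = 1; s = -42, t = 167 (check: 831·(-42) + 209·167 = 1).


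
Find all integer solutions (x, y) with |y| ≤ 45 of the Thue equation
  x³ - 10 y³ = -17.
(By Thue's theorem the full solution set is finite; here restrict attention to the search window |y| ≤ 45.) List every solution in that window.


The equation is x³ - 10y³ = -17. For fixed y, x³ = 10·y³ − 17, so a solution requires the RHS to be a perfect cube.
Strategy: iterate y from -45 to 45, compute RHS = 10·y³ − 17, and check whether it is a (positive or negative) perfect cube.
Check small values of y:
  y = 0: RHS = -17 is not a perfect cube.
  y = 1: RHS = -7 is not a perfect cube.
  y = -1: RHS = -27 = (-3)³ ⇒ x = -3 works.
  y = 2: RHS = 63 is not a perfect cube.
  y = -2: RHS = -97 is not a perfect cube.
  y = 3: RHS = 253 is not a perfect cube.
  y = -3: RHS = -287 is not a perfect cube.
Continuing the search up to |y| = 45 finds no further solutions beyond those listed.
Collected solutions: (-3, -1).

Solutions (with |y| ≤ 45): (-3, -1).


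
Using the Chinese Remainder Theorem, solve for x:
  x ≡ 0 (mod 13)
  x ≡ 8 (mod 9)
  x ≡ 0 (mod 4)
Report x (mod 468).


Moduli 13, 9, 4 are pairwise coprime; by CRT there is a unique solution modulo M = 13 · 9 · 4 = 468.
Solve pairwise, accumulating the modulus:
  Start with x ≡ 0 (mod 13).
  Combine with x ≡ 8 (mod 9): since gcd(13, 9) = 1, we get a unique residue mod 117.
    Write x = 0 + 13·t and substitute into x ≡ 8 (mod 9): 13·t ≡ 8 − 0 = 8 (mod 9).
    Reduce coefficients mod 9: 4·t ≡ 8 (mod 9).
    The inverse of 4 mod 9 is 7 (since 4·7 = 28 = 3·9 + 1), so t ≡ 7·8 = 56 ≡ 2 (mod 9).
    Then x = 0 + 13·2 = 26, valid modulo lcm(13, 9) = 117: x ≡ 26 (mod 117).
  Combine with x ≡ 0 (mod 4): since gcd(117, 4) = 1, we get a unique residue mod 468.
    Write x = 26 + 117·t and substitute into x ≡ 0 (mod 4): 117·t ≡ 0 − 26 = -26 (mod 4).
    Reduce coefficients mod 4: 1·t ≡ 2 (mod 4).
    So t ≡ 2 (mod 4).
    Then x = 26 + 117·2 = 260, valid modulo lcm(117, 4) = 468: x ≡ 260 (mod 468).
Verify: 260 mod 13 = 0 ✓, 260 mod 9 = 8 ✓, 260 mod 4 = 0 ✓.

x ≡ 260 (mod 468).


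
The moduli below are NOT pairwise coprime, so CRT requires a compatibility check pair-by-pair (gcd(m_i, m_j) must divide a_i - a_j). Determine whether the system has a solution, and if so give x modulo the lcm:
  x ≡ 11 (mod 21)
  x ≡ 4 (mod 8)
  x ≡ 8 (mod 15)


Moduli 21, 8, 15 are not pairwise coprime, so CRT works modulo lcm(m_i) when all pairwise compatibility conditions hold.
Pairwise compatibility: gcd(m_i, m_j) must divide a_i - a_j for every pair.
Merge one congruence at a time:
  Start: x ≡ 11 (mod 21).
  Combine with x ≡ 4 (mod 8): gcd(21, 8) = 1; 4 - 11 = -7, which IS divisible by 1, so compatible.
    Write x = 11 + 21·t and substitute into x ≡ 4 (mod 8): 21·t ≡ 4 − 11 = -7 (mod 8).
    Reduce coefficients mod 8: 5·t ≡ 1 (mod 8).
    The inverse of 5 mod 8 is 5 (since 5·5 = 25 = 3·8 + 1), so t ≡ 5·1 = 5 ≡ 5 (mod 8).
    Then x = 11 + 21·5 = 116, valid modulo lcm(21, 8) = 168: x ≡ 116 (mod 168).
  Combine with x ≡ 8 (mod 15): gcd(168, 15) = 3; 8 - 116 = -108, which IS divisible by 3, so compatible.
    Write x = 116 + 168·t and substitute into x ≡ 8 (mod 15): 168·t ≡ 8 − 116 = -108 (mod 15).
    Divide the congruence (and modulus) by g = 3: 56·t ≡ -36 (mod 5).
    Reduce coefficients mod 5: 1·t ≡ 4 (mod 5).
    So t ≡ 4 (mod 5).
    Then x = 116 + 168·4 = 788, valid modulo lcm(168, 15) = 840: x ≡ 788 (mod 840).
Verify: 788 mod 21 = 11, 788 mod 8 = 4, 788 mod 15 = 8.

x ≡ 788 (mod 840).


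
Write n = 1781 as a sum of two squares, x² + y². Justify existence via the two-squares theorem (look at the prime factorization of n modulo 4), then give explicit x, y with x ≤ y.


Step 1: Factor n = 1781 = 13 · 137.
Step 2: Check the mod-4 condition on each prime factor: 13 ≡ 1 (mod 4), exponent 1; 137 ≡ 1 (mod 4), exponent 1.
All primes ≡ 3 (mod 4) appear to even exponent (or don't appear), so by the two-squares theorem n IS expressible as a sum of two squares.
Step 3: Build a representation. Here n = 13 · 137 is a product of primes ≡ 1 (mod 4). Each prime p ≡ 1 (mod 4) is itself a sum of two squares; find a² by testing p − a² for a perfect square:
  13: 13 − 1² = 12, 13 − 2² = 9 = 3² ⇒ 13 = 2² + 3².
  137: 137 − 1² = 136, 137 − 2² = 133, 137 − 3² = 128, 137 − 4² = 121 = 11² ⇒ 137 = 4² + 11².
  Combine using the Brahmagupta–Fibonacci identity (a² + b²)(c² + d²) = (ac − bd)² + (ad + bc)² = (ac + bd)² + (ad − bc)²:
  13 · 137 = 1781: from (2² + 3²)(4² + 11²), take (2·4 − 3·11, 2·11 + 3·4) = (8 − 33, 22 + 12) = (-25, 34); dropping signs (only squares matter) gives (25, 34); check 25² + 34² = 625 + 1156 = 1781 ✓.
Step 4: Order so x ≤ y and verify: 25² + 34² = 625 + 1156 = 1781 = n. ✓

n = 1781 = 25² + 34² (one valid representation with x ≤ y).


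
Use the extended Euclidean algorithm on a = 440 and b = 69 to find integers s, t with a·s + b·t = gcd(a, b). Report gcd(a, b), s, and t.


Euclidean algorithm on (440, 69) — divide until remainder is 0:
  440 = 6 · 69 + 26
  69 = 2 · 26 + 17
  26 = 1 · 17 + 9
  17 = 1 · 9 + 8
  9 = 1 · 8 + 1
  8 = 8 · 1 + 0
gcd(440, 69) = 1.
Track Bezout coefficients alongside the remainders: start with r₀ = 440 = a·1 + b·0 (s = 1, t = 0) and r₁ = 69 = a·0 + b·1 (s = 0, t = 1); each new remainder r_{k+1} = r_{k-1} − q_k·r_k inherits s_{k+1} = s_{k-1} − q_k·s_k, t_{k+1} = t_{k-1} − q_k·t_k, so r_k = a·s_k + b·t_k at every step:
  q = 6: r = 26, s = 1 − 6·0 = 1, t = 0 − 6·1 = -6  (check: 440·1 + 69·(-6) = 26)
  q = 2: r = 17, s = 0 − 2·1 = -2, t = 1 − 2·(-6) = 13  (check: 440·(-2) + 69·13 = 17)
  q = 1: r = 9, s = 1 − 1·(-2) = 3, t = -6 − 1·13 = -19  (check: 440·3 + 69·(-19) = 9)
  q = 1: r = 8, s = -2 − 1·3 = -5, t = 13 − 1·(-19) = 32  (check: 440·(-5) + 69·32 = 8)
  q = 1: r = 1, s = 3 − 1·(-5) = 8, t = -19 − 1·32 = -51  (check: 440·8 + 69·(-51) = 1)
The row with r = 1 (the gcd) gives the Bezout coefficients s = 8, t = -51.
Result: 440 · (8) + 69 · (-51) = 1.

gcd(440, 69) = 1; s = 8, t = -51 (check: 440·8 + 69·(-51) = 1).


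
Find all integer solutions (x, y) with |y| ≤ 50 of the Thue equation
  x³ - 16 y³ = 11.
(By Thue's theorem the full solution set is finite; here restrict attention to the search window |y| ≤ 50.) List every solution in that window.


The equation is x³ - 16y³ = 11. For fixed y, x³ = 16·y³ + 11, so a solution requires the RHS to be a perfect cube.
Strategy: iterate y from -50 to 50, compute RHS = 16·y³ + 11, and check whether it is a (positive or negative) perfect cube.
Check small values of y:
  y = 0: RHS = 11 is not a perfect cube.
  y = 1: RHS = 27 = (3)³ ⇒ x = 3 works.
  y = -1: RHS = -5 is not a perfect cube.
  y = 2: RHS = 139 is not a perfect cube.
  y = -2: RHS = -117 is not a perfect cube.
  y = 3: RHS = 443 is not a perfect cube.
  y = -3: RHS = -421 is not a perfect cube.
Continuing the search up to |y| = 50 finds no further solutions beyond those listed.
Collected solutions: (3, 1).

Solutions (with |y| ≤ 50): (3, 1).


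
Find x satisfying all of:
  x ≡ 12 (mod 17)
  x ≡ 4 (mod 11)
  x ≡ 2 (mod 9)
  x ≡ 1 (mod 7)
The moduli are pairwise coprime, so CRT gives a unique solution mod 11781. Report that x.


Product of moduli M = 17 · 11 · 9 · 7 = 11781.
Merge one congruence at a time:
  Start: x ≡ 12 (mod 17).
  Combine with x ≡ 4 (mod 11); new modulus lcm = 187.
    Write x = 12 + 17·t and substitute into x ≡ 4 (mod 11): 17·t ≡ 4 − 12 = -8 (mod 11).
    Reduce coefficients mod 11: 6·t ≡ 3 (mod 11).
    The inverse of 6 mod 11 is 2 (since 6·2 = 12 = 1·11 + 1), so t ≡ 2·3 = 6 ≡ 6 (mod 11).
    Then x = 12 + 17·6 = 114, valid modulo lcm(17, 11) = 187: x ≡ 114 (mod 187).
  Combine with x ≡ 2 (mod 9); new modulus lcm = 1683.
    Write x = 114 + 187·t and substitute into x ≡ 2 (mod 9): 187·t ≡ 2 − 114 = -112 (mod 9).
    Reduce coefficients mod 9: 7·t ≡ 5 (mod 9).
    The inverse of 7 mod 9 is 4 (since 7·4 = 28 = 3·9 + 1), so t ≡ 4·5 = 20 ≡ 2 (mod 9).
    Then x = 114 + 187·2 = 488, valid modulo lcm(187, 9) = 1683: x ≡ 488 (mod 1683).
  Combine with x ≡ 1 (mod 7); new modulus lcm = 11781.
    Write x = 488 + 1683·t and substitute into x ≡ 1 (mod 7): 1683·t ≡ 1 − 488 = -487 (mod 7).
    Reduce coefficients mod 7: 3·t ≡ 3 (mod 7).
    The inverse of 3 mod 7 is 5 (since 3·5 = 15 = 2·7 + 1), so t ≡ 5·3 = 15 ≡ 1 (mod 7).
    Then x = 488 + 1683·1 = 2171, valid modulo lcm(1683, 7) = 11781: x ≡ 2171 (mod 11781).
Verify against each original: 2171 mod 17 = 12, 2171 mod 11 = 4, 2171 mod 9 = 2, 2171 mod 7 = 1.

x ≡ 2171 (mod 11781).


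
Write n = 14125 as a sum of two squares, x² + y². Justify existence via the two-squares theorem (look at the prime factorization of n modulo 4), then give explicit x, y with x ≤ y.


Step 1: Factor n = 14125 = 5^3 · 113.
Step 2: Check the mod-4 condition on each prime factor: 5 ≡ 1 (mod 4), exponent 3; 113 ≡ 1 (mod 4), exponent 1.
All primes ≡ 3 (mod 4) appear to even exponent (or don't appear), so by the two-squares theorem n IS expressible as a sum of two squares.
Step 3: Build a representation. Group n = k² · m with k = 5 and m = 5 · 113 = 565 (a product of primes ≡ 1 (mod 4)); a representation of m scales to one of n via (k·x)² + (k·y)² = k²(x² + y²). Each prime p ≡ 1 (mod 4) is itself a sum of two squares; find a² by testing p − a² for a perfect square:
  5: 5 − 1² = 4 = 2² ⇒ 5 = 1² + 2².
  113: 113 − 1² = 112, 113 − 2² = 109, 113 − 3² = 104, 113 − 4² = 97, 113 − 5² = 88, 113 − 6² = 77, 113 − 7² = 64 = 8² ⇒ 113 = 7² + 8².
  Combine using the Brahmagupta–Fibonacci identity (a² + b²)(c² + d²) = (ac − bd)² + (ad + bc)² = (ac + bd)² + (ad − bc)²:
  5 · 113 = 565: from (1² + 2²)(7² + 8²), take (1·7 − 2·8, 1·8 + 2·7) = (7 − 16, 8 + 14) = (-9, 22); dropping signs (only squares matter) gives (9, 22); check 9² + 22² = 81 + 484 = 565 ✓.
  Scale by k = 5: (5·9, 5·22) = (45, 110).
Step 4: Order so x ≤ y and verify: 45² + 110² = 2025 + 12100 = 14125 = n. ✓

n = 14125 = 45² + 110² (one valid representation with x ≤ y).


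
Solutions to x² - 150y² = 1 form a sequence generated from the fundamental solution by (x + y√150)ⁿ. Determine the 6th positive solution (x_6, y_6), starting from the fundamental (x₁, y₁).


Step 1: Find the fundamental solution (x₁, y₁) of x² - 150y² = 1.
  Expand √150 as a continued fraction. a₀ = ⌊√150⌋ = 12; iterate m_{k+1} = d_k·a_k − m_k, d_{k+1} = (150 − m_{k+1}²)/d_k, a_{k+1} = ⌊(a₀ + m_{k+1})/d_{k+1}⌋ (starting m₀ = 0, d₀ = 1), with convergents p_k = a_k·p_{k-1} + p_{k-2}, q_k = a_k·q_{k-1} + q_{k-2} (p₋₁ = 1, q₋₁ = 0):
  k = 0: a₀ = 12; p₀/q₀ = 12/1; p₀² − 150·q₀² = 144 − 150 = -6.
  k = 1: m = 12, d = 6, a = ⌊(12 + 12)/6⌋ = 4; p/q = (4·12 + 1)/(4·1 + 0) = 49/4; p² − 150·q² = 2401 − 2400 = 1.
  The first convergent with p² − 150·q² = 1 gives the fundamental solution (x₁, y₁) = (49, 4).
Step 2: Apply the recurrence (x_{n+1}, y_{n+1}) = (x₁x_n + 150y₁y_n, x₁y_n + y₁x_n) repeatedly.
  From (x_1, y_1) = (49, 4): x_2 = 49·49 + 150·4·4 = 4801; y_2 = 49·4 + 4·49 = 392.
  From (x_2, y_2) = (4801, 392): x_3 = 49·4801 + 150·4·392 = 470449; y_3 = 49·392 + 4·4801 = 38412.
  From (x_3, y_3) = (470449, 38412): x_4 = 49·470449 + 150·4·38412 = 46099201; y_4 = 49·38412 + 4·470449 = 3763984.
  From (x_4, y_4) = (46099201, 3763984): x_5 = 49·46099201 + 150·4·3763984 = 4517251249; y_5 = 49·3763984 + 4·46099201 = 368832020.
  From (x_5, y_5) = (4517251249, 368832020): x_6 = 49·4517251249 + 150·4·368832020 = 442644523201; y_6 = 49·368832020 + 4·4517251249 = 36141773976.
Step 3: Verify x_6² - 150·y_6² = 195934173919840627286401 - 195934173919840627286400 = 1 (should be 1). ✓

(x_1, y_1) = (49, 4); (x_6, y_6) = (442644523201, 36141773976).


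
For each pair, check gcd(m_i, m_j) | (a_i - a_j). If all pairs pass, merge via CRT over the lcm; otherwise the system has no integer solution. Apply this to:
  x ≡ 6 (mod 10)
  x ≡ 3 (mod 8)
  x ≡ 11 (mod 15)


Moduli 10, 8, 15 are not pairwise coprime, so CRT works modulo lcm(m_i) when all pairwise compatibility conditions hold.
Pairwise compatibility: gcd(m_i, m_j) must divide a_i - a_j for every pair.
Merge one congruence at a time:
  Start: x ≡ 6 (mod 10).
  Combine with x ≡ 3 (mod 8): gcd(10, 8) = 2, and 3 - 6 = -3 is NOT divisible by 2.
    ⇒ system is inconsistent (no integer solution).

No solution (the system is inconsistent).


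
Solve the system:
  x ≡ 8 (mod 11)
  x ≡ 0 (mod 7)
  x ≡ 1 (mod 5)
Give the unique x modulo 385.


Moduli 11, 7, 5 are pairwise coprime; by CRT there is a unique solution modulo M = 11 · 7 · 5 = 385.
Solve pairwise, accumulating the modulus:
  Start with x ≡ 8 (mod 11).
  Combine with x ≡ 0 (mod 7): since gcd(11, 7) = 1, we get a unique residue mod 77.
    Write x = 8 + 11·t and substitute into x ≡ 0 (mod 7): 11·t ≡ 0 − 8 = -8 (mod 7).
    Reduce coefficients mod 7: 4·t ≡ 6 (mod 7).
    The inverse of 4 mod 7 is 2 (since 4·2 = 8 = 1·7 + 1), so t ≡ 2·6 = 12 ≡ 5 (mod 7).
    Then x = 8 + 11·5 = 63, valid modulo lcm(11, 7) = 77: x ≡ 63 (mod 77).
  Combine with x ≡ 1 (mod 5): since gcd(77, 5) = 1, we get a unique residue mod 385.
    Write x = 63 + 77·t and substitute into x ≡ 1 (mod 5): 77·t ≡ 1 − 63 = -62 (mod 5).
    Reduce coefficients mod 5: 2·t ≡ 3 (mod 5).
    The inverse of 2 mod 5 is 3 (since 2·3 = 6 = 1·5 + 1), so t ≡ 3·3 = 9 ≡ 4 (mod 5).
    Then x = 63 + 77·4 = 371, valid modulo lcm(77, 5) = 385: x ≡ 371 (mod 385).
Verify: 371 mod 11 = 8 ✓, 371 mod 7 = 0 ✓, 371 mod 5 = 1 ✓.

x ≡ 371 (mod 385).
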